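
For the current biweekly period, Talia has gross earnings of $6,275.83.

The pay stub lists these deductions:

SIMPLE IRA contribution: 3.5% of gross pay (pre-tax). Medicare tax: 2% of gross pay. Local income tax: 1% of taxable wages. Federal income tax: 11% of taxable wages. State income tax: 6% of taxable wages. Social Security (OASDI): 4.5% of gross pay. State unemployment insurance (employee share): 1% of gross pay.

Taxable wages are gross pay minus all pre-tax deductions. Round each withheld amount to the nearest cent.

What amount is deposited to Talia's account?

$4,495.38

SIMPLE IRA contribution: $6,275.83 × 0.035 = $219.65
Taxable wages = $6,275.83 − $219.65 = $6,056.18
Local income tax: $6,056.18 × 0.01 = $60.56
Federal income tax: $6,056.18 × 0.11 = $666.18
State income tax: $6,056.18 × 0.06 = $363.37
Social Security (OASDI): $6,275.83 × 0.045 = $282.41
State unemployment insurance (employee share): $6,275.83 × 0.01 = $62.76
Medicare tax: $6,275.83 × 0.02 = $125.52
Total deductions = $219.65 + $60.56 + $666.18 + $363.37 + $282.41 + $62.76 + $125.52 = $1,780.45
Net pay = $6,275.83 − $1,780.45 = $4,495.38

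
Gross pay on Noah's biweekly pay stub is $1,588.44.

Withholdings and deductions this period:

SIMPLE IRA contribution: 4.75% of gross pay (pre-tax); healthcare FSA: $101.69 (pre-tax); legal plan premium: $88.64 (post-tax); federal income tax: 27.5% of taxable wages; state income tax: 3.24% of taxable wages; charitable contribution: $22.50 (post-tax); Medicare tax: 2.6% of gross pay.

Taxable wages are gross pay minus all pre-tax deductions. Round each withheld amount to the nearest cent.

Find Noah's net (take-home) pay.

$825.02

SIMPLE IRA contribution: $1,588.44 × 0.0475 = $75.45
Healthcare FSA: $101.69
Pre-tax total = $75.45 + $101.69 = $177.14
Taxable wages = $1,588.44 − $177.14 = $1,411.30
State income tax: $1,411.30 × 0.0324 = $45.73
Federal income tax: $1,411.30 × 0.275 = $388.11
Medicare tax: $1,588.44 × 0.026 = $41.30
Charitable contribution: $22.50
Legal plan premium: $88.64
Total deductions = $75.45 + $101.69 + $45.73 + $388.11 + $41.30 + $22.50 + $88.64 = $763.42
Net pay = $1,588.44 − $763.42 = $825.02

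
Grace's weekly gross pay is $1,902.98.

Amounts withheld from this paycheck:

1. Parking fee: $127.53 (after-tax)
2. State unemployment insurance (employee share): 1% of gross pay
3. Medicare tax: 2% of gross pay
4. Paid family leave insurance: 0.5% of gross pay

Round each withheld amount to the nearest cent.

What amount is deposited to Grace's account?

$1,708.85

State unemployment insurance (employee share): $1,902.98 × 0.01 = $19.03
Medicare tax: $1,902.98 × 0.02 = $38.06
Paid family leave insurance: $1,902.98 × 0.005 = $9.51
Parking fee: $127.53
Total deductions = $19.03 + $38.06 + $9.51 + $127.53 = $194.13
Net pay = $1,902.98 − $194.13 = $1,708.85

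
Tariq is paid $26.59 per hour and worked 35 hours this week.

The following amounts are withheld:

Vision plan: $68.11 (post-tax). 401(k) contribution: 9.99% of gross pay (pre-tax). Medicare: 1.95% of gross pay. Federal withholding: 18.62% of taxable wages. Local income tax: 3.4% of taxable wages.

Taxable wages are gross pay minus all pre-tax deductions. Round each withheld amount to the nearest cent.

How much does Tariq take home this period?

$566.96

Gross pay: 35 × $26.59 = $930.65
401(k) contribution: $930.65 × 0.0999 = $92.97
Taxable wages = $930.65 − $92.97 = $837.68
Federal withholding: $837.68 × 0.1862 = $155.98
Local income tax: $837.68 × 0.034 = $28.48
Medicare: $930.65 × 0.0195 = $18.15
Vision plan: $68.11
Total deductions = $92.97 + $155.98 + $28.48 + $18.15 + $68.11 = $363.69
Net pay = $930.65 − $363.69 = $566.96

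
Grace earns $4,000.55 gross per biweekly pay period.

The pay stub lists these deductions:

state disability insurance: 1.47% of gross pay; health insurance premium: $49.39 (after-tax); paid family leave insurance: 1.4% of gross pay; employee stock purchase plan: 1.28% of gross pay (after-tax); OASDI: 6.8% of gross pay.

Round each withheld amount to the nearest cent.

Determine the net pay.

$3,513.09

OASDI: $4,000.55 × 0.068 = $272.04
Paid family leave insurance: $4,000.55 × 0.014 = $56.01
State disability insurance: $4,000.55 × 0.0147 = $58.81
Health insurance premium: $49.39
Employee stock purchase plan: $4,000.55 × 0.0128 = $51.21
Total deductions = $272.04 + $56.01 + $58.81 + $49.39 + $51.21 = $487.46
Net pay = $4,000.55 − $487.46 = $3,513.09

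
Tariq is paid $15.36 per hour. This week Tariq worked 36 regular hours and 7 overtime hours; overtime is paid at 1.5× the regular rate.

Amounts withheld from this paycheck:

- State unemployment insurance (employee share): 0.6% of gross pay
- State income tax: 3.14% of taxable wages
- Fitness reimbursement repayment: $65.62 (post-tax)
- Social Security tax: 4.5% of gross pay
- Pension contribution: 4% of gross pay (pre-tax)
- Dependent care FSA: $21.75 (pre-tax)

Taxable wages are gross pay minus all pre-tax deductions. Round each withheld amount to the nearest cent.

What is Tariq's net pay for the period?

$541.02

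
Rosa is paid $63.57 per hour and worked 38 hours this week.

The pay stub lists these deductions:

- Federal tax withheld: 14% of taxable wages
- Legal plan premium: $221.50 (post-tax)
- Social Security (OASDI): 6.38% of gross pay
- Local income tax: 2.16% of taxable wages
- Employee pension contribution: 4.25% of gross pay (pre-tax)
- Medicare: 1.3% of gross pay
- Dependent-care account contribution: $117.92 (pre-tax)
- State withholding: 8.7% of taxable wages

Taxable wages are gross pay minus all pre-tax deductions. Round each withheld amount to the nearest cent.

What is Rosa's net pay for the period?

Gross pay: 38 × $63.57 = $2,415.66
Dependent-care account contribution: $117.92
Employee pension contribution: $2,415.66 × 0.0425 = $102.67
Pre-tax total = $117.92 + $102.67 = $220.59
Taxable wages = $2,415.66 − $220.59 = $2,195.07
State withholding: $2,195.07 × 0.087 = $190.97
Federal tax withheld: $2,195.07 × 0.14 = $307.31
Local income tax: $2,195.07 × 0.0216 = $47.41
Medicare: $2,415.66 × 0.013 = $31.40
Social Security (OASDI): $2,415.66 × 0.0638 = $154.12
Legal plan premium: $221.50
Total deductions = $117.92 + $102.67 + $190.97 + $307.31 + $47.41 + $31.40 + $154.12 + $221.50 = $1,173.30
Net pay = $2,415.66 − $1,173.30 = $1,242.36

$1,242.36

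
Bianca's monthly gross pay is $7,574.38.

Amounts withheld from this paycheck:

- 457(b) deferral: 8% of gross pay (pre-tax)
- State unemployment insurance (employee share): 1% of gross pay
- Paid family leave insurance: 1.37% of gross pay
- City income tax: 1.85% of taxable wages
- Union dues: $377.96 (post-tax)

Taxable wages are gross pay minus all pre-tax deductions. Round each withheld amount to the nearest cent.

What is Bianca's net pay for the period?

$6,282.04

457(b) deferral: $7,574.38 × 0.08 = $605.95
Taxable wages = $7,574.38 − $605.95 = $6,968.43
City income tax: $6,968.43 × 0.0185 = $128.92
State unemployment insurance (employee share): $7,574.38 × 0.01 = $75.74
Paid family leave insurance: $7,574.38 × 0.0137 = $103.77
Union dues: $377.96
Total deductions = $605.95 + $128.92 + $75.74 + $103.77 + $377.96 = $1,292.34
Net pay = $7,574.38 − $1,292.34 = $6,282.04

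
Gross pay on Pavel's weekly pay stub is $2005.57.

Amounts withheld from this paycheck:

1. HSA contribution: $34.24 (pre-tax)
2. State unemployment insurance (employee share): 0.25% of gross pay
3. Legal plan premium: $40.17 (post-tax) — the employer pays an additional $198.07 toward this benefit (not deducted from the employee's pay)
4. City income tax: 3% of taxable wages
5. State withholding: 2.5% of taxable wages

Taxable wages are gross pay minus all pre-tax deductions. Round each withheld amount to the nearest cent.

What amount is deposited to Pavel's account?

HSA contribution: $34.24
Taxable wages = $2005.57 − $34.24 = $1971.33
State withholding: $1971.33 × 0.025 = $49.28
City income tax: $1971.33 × 0.03 = $59.14
State unemployment insurance (employee share): $2005.57 × 0.0025 = $5.01
Legal plan premium: $40.17
(Employer's $198.07 toward legal plan premium is not withheld from the employee.)
Total deductions = $34.24 + $49.28 + $59.14 + $5.01 + $40.17 = $187.84
Net pay = $2005.57 − $187.84 = $1817.73

$1817.73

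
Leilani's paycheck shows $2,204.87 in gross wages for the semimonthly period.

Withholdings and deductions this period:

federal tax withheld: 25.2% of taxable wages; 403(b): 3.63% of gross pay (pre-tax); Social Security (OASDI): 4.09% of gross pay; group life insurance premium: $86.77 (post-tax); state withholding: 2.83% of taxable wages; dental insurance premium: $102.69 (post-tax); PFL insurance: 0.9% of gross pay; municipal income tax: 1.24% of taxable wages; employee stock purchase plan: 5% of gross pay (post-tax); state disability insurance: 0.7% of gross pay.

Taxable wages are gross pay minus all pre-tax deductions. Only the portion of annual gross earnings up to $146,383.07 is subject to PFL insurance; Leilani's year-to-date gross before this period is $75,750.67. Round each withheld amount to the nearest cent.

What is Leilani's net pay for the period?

403(b): $2,204.87 × 0.0363 = $80.04
Taxable wages = $2,204.87 − $80.04 = $2,124.83
Municipal income tax: $2,124.83 × 0.0124 = $26.35
Federal tax withheld: $2,124.83 × 0.252 = $535.46
State withholding: $2,124.83 × 0.0283 = $60.13
State disability insurance: $2,204.87 × 0.007 = $15.43
PFL insurance: cap not yet reached, full $2,204.87 is subject → $2,204.87 × 0.009 = $19.84
Social Security (OASDI): $2,204.87 × 0.0409 = $90.18
Employee stock purchase plan: $2,204.87 × 0.05 = $110.24
Dental insurance premium: $102.69
Group life insurance premium: $86.77
Total deductions = $80.04 + $26.35 + $535.46 + $60.13 + $15.43 + $19.84 + $90.18 + $110.24 + $102.69 + $86.77 = $1,127.13
Net pay = $2,204.87 − $1,127.13 = $1,077.74

$1,077.74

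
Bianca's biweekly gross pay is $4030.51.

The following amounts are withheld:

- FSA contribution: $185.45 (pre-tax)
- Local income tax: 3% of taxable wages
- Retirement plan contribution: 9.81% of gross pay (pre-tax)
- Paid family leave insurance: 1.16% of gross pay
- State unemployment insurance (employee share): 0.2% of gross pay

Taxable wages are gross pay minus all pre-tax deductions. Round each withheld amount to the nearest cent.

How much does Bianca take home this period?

Retirement plan contribution: $4030.51 × 0.0981 = $395.39
FSA contribution: $185.45
Pre-tax total = $395.39 + $185.45 = $580.84
Taxable wages = $4030.51 − $580.84 = $3449.67
Local income tax: $3449.67 × 0.03 = $103.49
Paid family leave insurance: $4030.51 × 0.0116 = $46.75
State unemployment insurance (employee share): $4030.51 × 0.002 = $8.06
Total deductions = $395.39 + $185.45 + $103.49 + $46.75 + $8.06 = $739.14
Net pay = $4030.51 − $739.14 = $3291.37

$3291.37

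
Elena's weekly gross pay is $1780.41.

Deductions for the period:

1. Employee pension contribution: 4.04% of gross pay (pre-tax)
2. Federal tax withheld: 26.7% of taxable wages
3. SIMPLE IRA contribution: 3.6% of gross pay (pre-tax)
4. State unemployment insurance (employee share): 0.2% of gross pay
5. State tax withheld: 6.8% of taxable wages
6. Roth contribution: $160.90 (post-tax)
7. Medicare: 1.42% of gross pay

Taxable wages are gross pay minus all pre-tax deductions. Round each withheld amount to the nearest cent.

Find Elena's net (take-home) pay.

SIMPLE IRA contribution: $1780.41 × 0.036 = $64.09
Employee pension contribution: $1780.41 × 0.0404 = $71.93
Pre-tax total = $64.09 + $71.93 = $136.02
Taxable wages = $1780.41 − $136.02 = $1644.39
State tax withheld: $1644.39 × 0.068 = $111.82
Federal tax withheld: $1644.39 × 0.267 = $439.05
Medicare: $1780.41 × 0.0142 = $25.28
State unemployment insurance (employee share): $1780.41 × 0.002 = $3.56
Roth contribution: $160.90
Total deductions = $64.09 + $71.93 + $111.82 + $439.05 + $25.28 + $3.56 + $160.90 = $876.63
Net pay = $1780.41 − $876.63 = $903.78

$903.78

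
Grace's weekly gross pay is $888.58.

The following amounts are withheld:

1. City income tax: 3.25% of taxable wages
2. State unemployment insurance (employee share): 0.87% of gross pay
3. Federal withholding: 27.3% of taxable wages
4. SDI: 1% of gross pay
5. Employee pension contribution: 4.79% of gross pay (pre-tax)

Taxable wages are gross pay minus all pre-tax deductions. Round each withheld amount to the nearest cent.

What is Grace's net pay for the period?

$570.94

Employee pension contribution: $888.58 × 0.0479 = $42.56
Taxable wages = $888.58 − $42.56 = $846.02
City income tax: $846.02 × 0.0325 = $27.50
Federal withholding: $846.02 × 0.273 = $230.96
SDI: $888.58 × 0.01 = $8.89
State unemployment insurance (employee share): $888.58 × 0.0087 = $7.73
Total deductions = $42.56 + $27.50 + $230.96 + $8.89 + $7.73 = $317.64
Net pay = $888.58 − $317.64 = $570.94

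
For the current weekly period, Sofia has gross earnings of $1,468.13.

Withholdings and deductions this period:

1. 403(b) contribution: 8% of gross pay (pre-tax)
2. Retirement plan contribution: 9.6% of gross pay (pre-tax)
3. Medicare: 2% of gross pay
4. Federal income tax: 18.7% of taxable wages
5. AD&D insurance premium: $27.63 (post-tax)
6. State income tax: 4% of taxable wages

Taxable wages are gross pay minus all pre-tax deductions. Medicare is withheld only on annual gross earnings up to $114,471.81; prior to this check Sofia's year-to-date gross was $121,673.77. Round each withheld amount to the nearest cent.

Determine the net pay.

$907.50

403(b) contribution: $1,468.13 × 0.08 = $117.45
Retirement plan contribution: $1,468.13 × 0.096 = $140.94
Pre-tax total = $117.45 + $140.94 = $258.39
Taxable wages = $1,468.13 − $258.39 = $1,209.74
State income tax: $1,209.74 × 0.04 = $48.39
Federal income tax: $1,209.74 × 0.187 = $226.22
Medicare: annual cap $114,471.81 already reached (YTD $121,673.77), so $0.00
AD&D insurance premium: $27.63
Total deductions = $117.45 + $140.94 + $48.39 + $226.22 + $0.00 + $27.63 = $560.63
Net pay = $1,468.13 − $560.63 = $907.50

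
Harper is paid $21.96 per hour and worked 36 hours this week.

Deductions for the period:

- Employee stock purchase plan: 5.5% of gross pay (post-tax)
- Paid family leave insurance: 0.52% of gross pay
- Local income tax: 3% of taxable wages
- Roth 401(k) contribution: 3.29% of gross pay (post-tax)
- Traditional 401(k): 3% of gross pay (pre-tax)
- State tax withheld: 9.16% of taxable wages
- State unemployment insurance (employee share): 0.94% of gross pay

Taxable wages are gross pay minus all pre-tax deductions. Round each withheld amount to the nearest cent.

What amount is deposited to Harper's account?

$592.56

Gross pay: 36 × $21.96 = $790.56
Traditional 401(k): $790.56 × 0.03 = $23.72
Taxable wages = $790.56 − $23.72 = $766.84
State tax withheld: $766.84 × 0.0916 = $70.24
Local income tax: $766.84 × 0.03 = $23.01
State unemployment insurance (employee share): $790.56 × 0.0094 = $7.43
Paid family leave insurance: $790.56 × 0.0052 = $4.11
Employee stock purchase plan: $790.56 × 0.055 = $43.48
Roth 401(k) contribution: $790.56 × 0.0329 = $26.01
Total deductions = $23.72 + $70.24 + $23.01 + $7.43 + $4.11 + $43.48 + $26.01 = $198.00
Net pay = $790.56 − $198.00 = $592.56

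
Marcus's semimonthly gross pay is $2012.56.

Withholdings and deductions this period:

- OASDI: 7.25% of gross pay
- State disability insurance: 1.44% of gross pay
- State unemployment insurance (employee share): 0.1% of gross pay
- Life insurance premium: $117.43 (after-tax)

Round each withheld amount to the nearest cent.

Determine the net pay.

OASDI: $2012.56 × 0.0725 = $145.91
State unemployment insurance (employee share): $2012.56 × 0.001 = $2.01
State disability insurance: $2012.56 × 0.0144 = $28.98
Life insurance premium: $117.43
Total deductions = $145.91 + $2.01 + $28.98 + $117.43 = $294.33
Net pay = $2012.56 − $294.33 = $1718.23

$1718.23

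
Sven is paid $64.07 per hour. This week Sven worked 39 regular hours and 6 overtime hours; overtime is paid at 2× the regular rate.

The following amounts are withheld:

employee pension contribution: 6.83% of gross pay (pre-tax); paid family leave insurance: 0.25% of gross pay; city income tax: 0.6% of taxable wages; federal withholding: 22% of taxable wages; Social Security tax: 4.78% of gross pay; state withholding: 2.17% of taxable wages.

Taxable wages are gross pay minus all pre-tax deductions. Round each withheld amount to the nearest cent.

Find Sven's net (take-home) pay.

Regular pay: 39 × $64.07 = $2498.73
Overtime pay: 6 × $64.07 × 2 = $768.84
Gross pay = $2498.73 + $768.84 = $3267.57
Employee pension contribution: $3267.57 × 0.0683 = $223.18
Taxable wages = $3267.57 − $223.18 = $3044.39
State withholding: $3044.39 × 0.0217 = $66.06
Federal withholding: $3044.39 × 0.22 = $669.77
City income tax: $3044.39 × 0.006 = $18.27
Paid family leave insurance: $3267.57 × 0.0025 = $8.17
Social Security tax: $3267.57 × 0.0478 = $156.19
Total deductions = $223.18 + $66.06 + $669.77 + $18.27 + $8.17 + $156.19 = $1141.64
Net pay = $3267.57 − $1141.64 = $2125.93

$2125.93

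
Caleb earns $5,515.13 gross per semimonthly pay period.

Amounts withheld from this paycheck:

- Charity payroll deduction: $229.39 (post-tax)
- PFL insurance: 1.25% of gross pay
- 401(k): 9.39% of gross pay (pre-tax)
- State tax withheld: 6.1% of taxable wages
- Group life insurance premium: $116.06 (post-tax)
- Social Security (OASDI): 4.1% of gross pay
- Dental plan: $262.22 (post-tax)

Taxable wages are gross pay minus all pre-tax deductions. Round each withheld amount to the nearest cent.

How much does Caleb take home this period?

$3,789.70

401(k): $5,515.13 × 0.0939 = $517.87
Taxable wages = $5,515.13 − $517.87 = $4,997.26
State tax withheld: $4,997.26 × 0.061 = $304.83
Social Security (OASDI): $5,515.13 × 0.041 = $226.12
PFL insurance: $5,515.13 × 0.0125 = $68.94
Dental plan: $262.22
Charity payroll deduction: $229.39
Group life insurance premium: $116.06
Total deductions = $517.87 + $304.83 + $226.12 + $68.94 + $262.22 + $229.39 + $116.06 = $1,725.43
Net pay = $5,515.13 − $1,725.43 = $3,789.70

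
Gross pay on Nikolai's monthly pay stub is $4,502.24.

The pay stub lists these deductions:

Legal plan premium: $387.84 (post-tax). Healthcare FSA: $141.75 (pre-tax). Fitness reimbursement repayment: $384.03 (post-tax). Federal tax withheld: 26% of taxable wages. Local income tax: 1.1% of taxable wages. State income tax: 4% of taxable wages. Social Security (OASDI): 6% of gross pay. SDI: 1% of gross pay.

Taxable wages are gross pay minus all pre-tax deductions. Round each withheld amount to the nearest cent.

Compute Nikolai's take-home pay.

Healthcare FSA: $141.75
Taxable wages = $4,502.24 − $141.75 = $4,360.49
Local income tax: $4,360.49 × 0.011 = $47.97
State income tax: $4,360.49 × 0.04 = $174.42
Federal tax withheld: $4,360.49 × 0.26 = $1,133.73
SDI: $4,502.24 × 0.01 = $45.02
Social Security (OASDI): $4,502.24 × 0.06 = $270.13
Legal plan premium: $387.84
Fitness reimbursement repayment: $384.03
Total deductions = $141.75 + $47.97 + $174.42 + $1,133.73 + $45.02 + $270.13 + $387.84 + $384.03 = $2,584.89
Net pay = $4,502.24 − $2,584.89 = $1,917.35

$1,917.35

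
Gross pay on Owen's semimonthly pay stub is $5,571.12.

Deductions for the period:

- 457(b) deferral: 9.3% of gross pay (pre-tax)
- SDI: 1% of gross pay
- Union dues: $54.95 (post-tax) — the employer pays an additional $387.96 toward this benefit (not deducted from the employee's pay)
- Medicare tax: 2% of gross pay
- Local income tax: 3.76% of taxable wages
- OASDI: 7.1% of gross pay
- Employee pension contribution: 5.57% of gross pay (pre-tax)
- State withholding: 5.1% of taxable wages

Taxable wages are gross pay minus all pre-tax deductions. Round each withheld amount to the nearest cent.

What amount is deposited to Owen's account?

Employee pension contribution: $5,571.12 × 0.0557 = $310.31
457(b) deferral: $5,571.12 × 0.093 = $518.11
Pre-tax total = $310.31 + $518.11 = $828.42
Taxable wages = $5,571.12 − $828.42 = $4,742.70
State withholding: $4,742.70 × 0.051 = $241.88
Local income tax: $4,742.70 × 0.0376 = $178.33
OASDI: $5,571.12 × 0.071 = $395.55
Medicare tax: $5,571.12 × 0.02 = $111.42
SDI: $5,571.12 × 0.01 = $55.71
Union dues: $54.95
(Employer's $387.96 toward union dues is not withheld from the employee.)
Total deductions = $310.31 + $518.11 + $241.88 + $178.33 + $395.55 + $111.42 + $55.71 + $54.95 = $1,866.26
Net pay = $5,571.12 − $1,866.26 = $3,704.86

$3,704.86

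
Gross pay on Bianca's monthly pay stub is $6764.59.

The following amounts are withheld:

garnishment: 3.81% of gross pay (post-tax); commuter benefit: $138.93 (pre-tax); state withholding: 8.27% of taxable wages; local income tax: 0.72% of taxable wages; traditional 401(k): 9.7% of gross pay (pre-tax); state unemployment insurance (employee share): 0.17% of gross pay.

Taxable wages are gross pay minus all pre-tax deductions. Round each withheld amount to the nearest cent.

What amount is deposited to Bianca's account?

Commuter benefit: $138.93
Traditional 401(k): $6764.59 × 0.097 = $656.17
Pre-tax total = $138.93 + $656.17 = $795.10
Taxable wages = $6764.59 − $795.10 = $5969.49
Local income tax: $5969.49 × 0.0072 = $42.98
State withholding: $5969.49 × 0.0827 = $493.68
State unemployment insurance (employee share): $6764.59 × 0.0017 = $11.50
Garnishment: $6764.59 × 0.0381 = $257.73
Total deductions = $138.93 + $656.17 + $42.98 + $493.68 + $11.50 + $257.73 = $1600.99
Net pay = $6764.59 − $1600.99 = $5163.60

$5163.60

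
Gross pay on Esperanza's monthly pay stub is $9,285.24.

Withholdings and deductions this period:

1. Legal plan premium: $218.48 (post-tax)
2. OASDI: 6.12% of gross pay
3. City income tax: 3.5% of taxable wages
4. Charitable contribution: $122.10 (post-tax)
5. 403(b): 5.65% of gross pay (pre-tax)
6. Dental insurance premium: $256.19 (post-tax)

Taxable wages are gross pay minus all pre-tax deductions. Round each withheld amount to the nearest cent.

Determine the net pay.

$7,288.97

403(b): $9,285.24 × 0.0565 = $524.62
Taxable wages = $9,285.24 − $524.62 = $8,760.62
City income tax: $8,760.62 × 0.035 = $306.62
OASDI: $9,285.24 × 0.0612 = $568.26
Dental insurance premium: $256.19
Charitable contribution: $122.10
Legal plan premium: $218.48
Total deductions = $524.62 + $306.62 + $568.26 + $256.19 + $122.10 + $218.48 = $1,996.27
Net pay = $9,285.24 − $1,996.27 = $7,288.97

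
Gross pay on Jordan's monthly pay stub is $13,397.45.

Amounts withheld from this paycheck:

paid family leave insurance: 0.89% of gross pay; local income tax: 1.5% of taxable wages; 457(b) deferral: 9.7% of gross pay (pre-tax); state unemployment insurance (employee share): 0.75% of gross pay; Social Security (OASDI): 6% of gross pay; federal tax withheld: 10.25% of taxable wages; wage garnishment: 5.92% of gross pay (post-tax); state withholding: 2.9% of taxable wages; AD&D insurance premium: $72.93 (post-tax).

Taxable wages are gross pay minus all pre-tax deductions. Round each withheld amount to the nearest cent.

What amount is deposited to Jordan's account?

457(b) deferral: $13,397.45 × 0.097 = $1,299.55
Taxable wages = $13,397.45 − $1,299.55 = $12,097.90
State withholding: $12,097.90 × 0.029 = $350.84
Local income tax: $12,097.90 × 0.015 = $181.47
Federal tax withheld: $12,097.90 × 0.1025 = $1,240.03
Social Security (OASDI): $13,397.45 × 0.06 = $803.85
Paid family leave insurance: $13,397.45 × 0.0089 = $119.24
State unemployment insurance (employee share): $13,397.45 × 0.0075 = $100.48
Wage garnishment: $13,397.45 × 0.0592 = $793.13
AD&D insurance premium: $72.93
Total deductions = $1,299.55 + $350.84 + $181.47 + $1,240.03 + $803.85 + $119.24 + $100.48 + $793.13 + $72.93 = $4,961.52
Net pay = $13,397.45 − $4,961.52 = $8,435.93

$8,435.93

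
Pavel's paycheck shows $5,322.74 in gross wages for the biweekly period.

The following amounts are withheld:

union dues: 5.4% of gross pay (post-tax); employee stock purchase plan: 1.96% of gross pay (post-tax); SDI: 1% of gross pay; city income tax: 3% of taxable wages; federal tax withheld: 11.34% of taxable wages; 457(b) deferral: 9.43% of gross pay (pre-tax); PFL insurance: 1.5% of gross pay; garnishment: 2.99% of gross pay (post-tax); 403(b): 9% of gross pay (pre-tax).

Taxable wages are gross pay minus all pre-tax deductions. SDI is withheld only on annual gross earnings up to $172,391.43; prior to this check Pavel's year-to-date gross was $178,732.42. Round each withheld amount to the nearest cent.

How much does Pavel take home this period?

403(b): $5,322.74 × 0.09 = $479.05
457(b) deferral: $5,322.74 × 0.0943 = $501.93
Pre-tax total = $479.05 + $501.93 = $980.98
Taxable wages = $5,322.74 − $980.98 = $4,341.76
Federal tax withheld: $4,341.76 × 0.1134 = $492.36
City income tax: $4,341.76 × 0.03 = $130.25
PFL insurance: $5,322.74 × 0.015 = $79.84
SDI: annual cap $172,391.43 already reached (YTD $178,732.42), so $0.00
Employee stock purchase plan: $5,322.74 × 0.0196 = $104.33
Union dues: $5,322.74 × 0.054 = $287.43
Garnishment: $5,322.74 × 0.0299 = $159.15
Total deductions = $479.05 + $501.93 + $492.36 + $130.25 + $79.84 + $0.00 + $104.33 + $287.43 + $159.15 = $2,234.34
Net pay = $5,322.74 − $2,234.34 = $3,088.40

$3,088.40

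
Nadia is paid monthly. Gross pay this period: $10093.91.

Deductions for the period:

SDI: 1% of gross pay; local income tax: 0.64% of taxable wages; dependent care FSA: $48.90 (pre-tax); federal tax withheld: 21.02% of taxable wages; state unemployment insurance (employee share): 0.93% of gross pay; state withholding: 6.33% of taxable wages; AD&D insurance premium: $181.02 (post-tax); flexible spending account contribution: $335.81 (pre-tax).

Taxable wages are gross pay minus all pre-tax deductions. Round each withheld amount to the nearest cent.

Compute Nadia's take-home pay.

$6615.77

Flexible spending account contribution: $335.81
Dependent care FSA: $48.90
Pre-tax total = $335.81 + $48.90 = $384.71
Taxable wages = $10093.91 − $384.71 = $9709.20
Federal tax withheld: $9709.20 × 0.2102 = $2040.87
Local income tax: $9709.20 × 0.0064 = $62.14
State withholding: $9709.20 × 0.0633 = $614.59
State unemployment insurance (employee share): $10093.91 × 0.0093 = $93.87
SDI: $10093.91 × 0.01 = $100.94
AD&D insurance premium: $181.02
Total deductions = $335.81 + $48.90 + $2040.87 + $62.14 + $614.59 + $93.87 + $100.94 + $181.02 = $3478.14
Net pay = $10093.91 − $3478.14 = $6615.77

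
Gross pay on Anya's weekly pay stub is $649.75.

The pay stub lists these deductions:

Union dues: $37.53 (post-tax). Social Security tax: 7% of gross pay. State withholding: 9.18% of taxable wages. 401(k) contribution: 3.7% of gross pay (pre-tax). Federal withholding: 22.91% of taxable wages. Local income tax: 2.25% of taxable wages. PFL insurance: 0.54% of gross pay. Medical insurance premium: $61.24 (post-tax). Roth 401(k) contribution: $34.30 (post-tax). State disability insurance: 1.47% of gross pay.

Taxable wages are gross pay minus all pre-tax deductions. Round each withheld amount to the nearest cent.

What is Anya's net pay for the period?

$219.23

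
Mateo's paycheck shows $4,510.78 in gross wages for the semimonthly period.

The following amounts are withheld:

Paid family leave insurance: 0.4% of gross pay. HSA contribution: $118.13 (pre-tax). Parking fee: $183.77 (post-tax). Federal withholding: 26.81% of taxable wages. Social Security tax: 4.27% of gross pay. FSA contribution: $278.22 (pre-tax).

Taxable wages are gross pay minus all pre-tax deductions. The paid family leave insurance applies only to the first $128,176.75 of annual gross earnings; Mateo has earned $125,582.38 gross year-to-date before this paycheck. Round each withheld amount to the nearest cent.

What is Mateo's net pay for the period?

HSA contribution: $118.13
FSA contribution: $278.22
Pre-tax total = $118.13 + $278.22 = $396.35
Taxable wages = $4,510.78 − $396.35 = $4,114.43
Federal withholding: $4,114.43 × 0.2681 = $1,103.08
Paid family leave insurance: only $128,176.75 − $125,582.38 = $2,594.37 of this check is subject → $2,594.37 × 0.004 = $10.38
Social Security tax: $4,510.78 × 0.0427 = $192.61
Parking fee: $183.77
Total deductions = $118.13 + $278.22 + $1,103.08 + $10.38 + $192.61 + $183.77 = $1,886.19
Net pay = $4,510.78 − $1,886.19 = $2,624.59

$2,624.59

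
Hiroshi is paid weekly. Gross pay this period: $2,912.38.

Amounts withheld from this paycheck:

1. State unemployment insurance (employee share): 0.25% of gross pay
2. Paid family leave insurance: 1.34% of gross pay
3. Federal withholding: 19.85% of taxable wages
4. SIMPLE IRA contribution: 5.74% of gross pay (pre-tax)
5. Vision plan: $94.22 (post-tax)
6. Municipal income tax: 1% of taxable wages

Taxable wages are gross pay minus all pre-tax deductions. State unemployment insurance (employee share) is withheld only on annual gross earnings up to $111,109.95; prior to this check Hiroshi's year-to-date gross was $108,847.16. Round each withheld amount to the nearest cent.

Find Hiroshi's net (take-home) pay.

SIMPLE IRA contribution: $2,912.38 × 0.0574 = $167.17
Taxable wages = $2,912.38 − $167.17 = $2,745.21
Federal withholding: $2,745.21 × 0.1985 = $544.92
Municipal income tax: $2,745.21 × 0.01 = $27.45
Paid family leave insurance: $2,912.38 × 0.0134 = $39.03
State unemployment insurance (employee share): only $111,109.95 − $108,847.16 = $2,262.79 of this check is subject → $2,262.79 × 0.0025 = $5.66
Vision plan: $94.22
Total deductions = $167.17 + $544.92 + $27.45 + $39.03 + $5.66 + $94.22 = $878.45
Net pay = $2,912.38 − $878.45 = $2,033.93

$2,033.93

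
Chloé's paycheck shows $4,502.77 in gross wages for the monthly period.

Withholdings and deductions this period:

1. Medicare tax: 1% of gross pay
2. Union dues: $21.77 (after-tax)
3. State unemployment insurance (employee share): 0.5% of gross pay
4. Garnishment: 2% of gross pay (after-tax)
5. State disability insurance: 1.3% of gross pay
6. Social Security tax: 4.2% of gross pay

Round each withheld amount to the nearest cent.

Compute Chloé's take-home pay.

State disability insurance: $4,502.77 × 0.013 = $58.54
Social Security tax: $4,502.77 × 0.042 = $189.12
State unemployment insurance (employee share): $4,502.77 × 0.005 = $22.51
Medicare tax: $4,502.77 × 0.01 = $45.03
Garnishment: $4,502.77 × 0.02 = $90.06
Union dues: $21.77
Total deductions = $58.54 + $189.12 + $22.51 + $45.03 + $90.06 + $21.77 = $427.03
Net pay = $4,502.77 − $427.03 = $4,075.74

$4,075.74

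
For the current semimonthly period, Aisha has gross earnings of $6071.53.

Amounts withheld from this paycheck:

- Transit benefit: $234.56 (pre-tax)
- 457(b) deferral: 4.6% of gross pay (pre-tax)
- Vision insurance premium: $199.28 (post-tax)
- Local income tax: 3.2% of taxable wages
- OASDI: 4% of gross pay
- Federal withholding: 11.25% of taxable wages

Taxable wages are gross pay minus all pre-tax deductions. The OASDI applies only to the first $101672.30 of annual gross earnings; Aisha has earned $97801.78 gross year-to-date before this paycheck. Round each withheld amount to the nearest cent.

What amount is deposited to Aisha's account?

Transit benefit: $234.56
457(b) deferral: $6071.53 × 0.046 = $279.29
Pre-tax total = $234.56 + $279.29 = $513.85
Taxable wages = $6071.53 − $513.85 = $5557.68
Federal withholding: $5557.68 × 0.1125 = $625.24
Local income tax: $5557.68 × 0.032 = $177.85
OASDI: only $101672.30 − $97801.78 = $3870.52 of this check is subject → $3870.52 × 0.04 = $154.82
Vision insurance premium: $199.28
Total deductions = $234.56 + $279.29 + $625.24 + $177.85 + $154.82 + $199.28 = $1671.04
Net pay = $6071.53 − $1671.04 = $4400.49

$4400.49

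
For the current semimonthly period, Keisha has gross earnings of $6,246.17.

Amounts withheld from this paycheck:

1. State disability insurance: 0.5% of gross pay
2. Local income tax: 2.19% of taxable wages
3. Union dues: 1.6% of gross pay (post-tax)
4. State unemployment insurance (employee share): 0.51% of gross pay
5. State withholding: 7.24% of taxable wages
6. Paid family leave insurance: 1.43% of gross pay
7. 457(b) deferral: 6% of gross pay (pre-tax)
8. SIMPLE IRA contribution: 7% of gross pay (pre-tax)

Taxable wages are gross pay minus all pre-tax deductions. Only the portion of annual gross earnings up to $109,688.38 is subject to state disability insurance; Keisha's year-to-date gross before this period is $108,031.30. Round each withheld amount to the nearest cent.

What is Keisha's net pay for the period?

$4,692.32

457(b) deferral: $6,246.17 × 0.06 = $374.77
SIMPLE IRA contribution: $6,246.17 × 0.07 = $437.23
Pre-tax total = $374.77 + $437.23 = $812.00
Taxable wages = $6,246.17 − $812.00 = $5,434.17
State withholding: $5,434.17 × 0.0724 = $393.43
Local income tax: $5,434.17 × 0.0219 = $119.01
State disability insurance: only $109,688.38 − $108,031.30 = $1,657.08 of this check is subject → $1,657.08 × 0.005 = $8.29
State unemployment insurance (employee share): $6,246.17 × 0.0051 = $31.86
Paid family leave insurance: $6,246.17 × 0.0143 = $89.32
Union dues: $6,246.17 × 0.016 = $99.94
Total deductions = $374.77 + $437.23 + $393.43 + $119.01 + $8.29 + $31.86 + $89.32 + $99.94 = $1,553.85
Net pay = $6,246.17 − $1,553.85 = $4,692.32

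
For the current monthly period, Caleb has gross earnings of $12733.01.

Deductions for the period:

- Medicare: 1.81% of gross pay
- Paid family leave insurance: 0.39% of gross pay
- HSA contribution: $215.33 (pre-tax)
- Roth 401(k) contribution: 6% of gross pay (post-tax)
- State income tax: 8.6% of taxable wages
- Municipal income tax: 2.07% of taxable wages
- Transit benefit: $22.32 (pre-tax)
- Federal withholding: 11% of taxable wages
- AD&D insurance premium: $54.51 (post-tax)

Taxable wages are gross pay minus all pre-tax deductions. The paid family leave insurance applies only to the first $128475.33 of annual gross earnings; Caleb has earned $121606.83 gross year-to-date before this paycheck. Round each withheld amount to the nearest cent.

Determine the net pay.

HSA contribution: $215.33
Transit benefit: $22.32
Pre-tax total = $215.33 + $22.32 = $237.65
Taxable wages = $12733.01 − $237.65 = $12495.36
Federal withholding: $12495.36 × 0.11 = $1374.49
Municipal income tax: $12495.36 × 0.0207 = $258.65
State income tax: $12495.36 × 0.086 = $1074.60
Medicare: $12733.01 × 0.0181 = $230.47
Paid family leave insurance: only $128475.33 − $121606.83 = $6868.50 of this check is subject → $6868.50 × 0.0039 = $26.79
Roth 401(k) contribution: $12733.01 × 0.06 = $763.98
AD&D insurance premium: $54.51
Total deductions = $215.33 + $22.32 + $1374.49 + $258.65 + $1074.60 + $230.47 + $26.79 + $763.98 + $54.51 = $4021.14
Net pay = $12733.01 − $4021.14 = $8711.87

$8711.87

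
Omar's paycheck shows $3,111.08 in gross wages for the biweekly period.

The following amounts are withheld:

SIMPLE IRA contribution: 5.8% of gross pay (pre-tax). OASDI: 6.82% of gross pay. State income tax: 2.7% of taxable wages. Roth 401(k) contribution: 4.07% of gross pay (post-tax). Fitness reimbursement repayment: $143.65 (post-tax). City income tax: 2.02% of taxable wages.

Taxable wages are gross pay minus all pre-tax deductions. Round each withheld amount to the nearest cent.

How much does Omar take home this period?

SIMPLE IRA contribution: $3,111.08 × 0.058 = $180.44
Taxable wages = $3,111.08 − $180.44 = $2,930.64
City income tax: $2,930.64 × 0.0202 = $59.20
State income tax: $2,930.64 × 0.027 = $79.13
OASDI: $3,111.08 × 0.0682 = $212.18
Roth 401(k) contribution: $3,111.08 × 0.0407 = $126.62
Fitness reimbursement repayment: $143.65
Total deductions = $180.44 + $59.20 + $79.13 + $212.18 + $126.62 + $143.65 = $801.22
Net pay = $3,111.08 − $801.22 = $2,309.86

$2,309.86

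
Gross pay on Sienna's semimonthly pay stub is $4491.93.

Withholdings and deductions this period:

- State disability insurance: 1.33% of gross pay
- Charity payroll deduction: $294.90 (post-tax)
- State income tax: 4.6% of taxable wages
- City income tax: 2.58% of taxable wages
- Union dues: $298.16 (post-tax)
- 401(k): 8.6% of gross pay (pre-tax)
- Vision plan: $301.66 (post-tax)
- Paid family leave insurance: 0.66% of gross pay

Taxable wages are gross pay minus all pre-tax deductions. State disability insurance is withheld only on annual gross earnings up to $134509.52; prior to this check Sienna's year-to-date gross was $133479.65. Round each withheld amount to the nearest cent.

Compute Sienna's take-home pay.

$2872.77

401(k): $4491.93 × 0.086 = $386.31
Taxable wages = $4491.93 − $386.31 = $4105.62
State income tax: $4105.62 × 0.046 = $188.86
City income tax: $4105.62 × 0.0258 = $105.92
State disability insurance: only $134509.52 − $133479.65 = $1029.87 of this check is subject → $1029.87 × 0.0133 = $13.70
Paid family leave insurance: $4491.93 × 0.0066 = $29.65
Charity payroll deduction: $294.90
Union dues: $298.16
Vision plan: $301.66
Total deductions = $386.31 + $188.86 + $105.92 + $13.70 + $29.65 + $294.90 + $298.16 + $301.66 = $1619.16
Net pay = $4491.93 − $1619.16 = $2872.77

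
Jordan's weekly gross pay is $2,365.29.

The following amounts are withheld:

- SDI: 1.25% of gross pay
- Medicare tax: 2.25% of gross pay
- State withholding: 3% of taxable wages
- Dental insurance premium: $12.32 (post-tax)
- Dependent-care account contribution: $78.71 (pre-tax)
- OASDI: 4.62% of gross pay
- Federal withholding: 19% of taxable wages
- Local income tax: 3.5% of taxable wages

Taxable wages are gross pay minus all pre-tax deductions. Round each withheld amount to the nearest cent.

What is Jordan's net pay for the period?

$1,499.11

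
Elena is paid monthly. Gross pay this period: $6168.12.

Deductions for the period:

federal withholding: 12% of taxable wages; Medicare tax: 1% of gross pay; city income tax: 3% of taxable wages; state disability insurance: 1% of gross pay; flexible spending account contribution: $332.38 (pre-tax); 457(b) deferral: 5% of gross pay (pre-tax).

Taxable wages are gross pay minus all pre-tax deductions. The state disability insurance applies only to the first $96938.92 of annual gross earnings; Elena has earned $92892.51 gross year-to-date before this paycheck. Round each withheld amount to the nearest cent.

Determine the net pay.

457(b) deferral: $6168.12 × 0.05 = $308.41
Flexible spending account contribution: $332.38
Pre-tax total = $308.41 + $332.38 = $640.79
Taxable wages = $6168.12 − $640.79 = $5527.33
Federal withholding: $5527.33 × 0.12 = $663.28
City income tax: $5527.33 × 0.03 = $165.82
State disability insurance: only $96938.92 − $92892.51 = $4046.41 of this check is subject → $4046.41 × 0.01 = $40.46
Medicare tax: $6168.12 × 0.01 = $61.68
Total deductions = $308.41 + $332.38 + $663.28 + $165.82 + $40.46 + $61.68 = $1572.03
Net pay = $6168.12 − $1572.03 = $4596.09

$4596.09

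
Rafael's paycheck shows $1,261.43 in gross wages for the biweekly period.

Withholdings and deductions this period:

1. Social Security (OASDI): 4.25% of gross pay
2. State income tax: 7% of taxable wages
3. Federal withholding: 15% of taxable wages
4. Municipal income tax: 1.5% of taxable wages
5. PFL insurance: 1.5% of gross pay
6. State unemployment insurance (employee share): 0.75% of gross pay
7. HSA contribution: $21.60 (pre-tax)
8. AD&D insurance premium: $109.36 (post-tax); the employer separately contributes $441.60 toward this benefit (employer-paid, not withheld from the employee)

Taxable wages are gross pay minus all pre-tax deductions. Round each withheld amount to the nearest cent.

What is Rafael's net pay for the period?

HSA contribution: $21.60
Taxable wages = $1,261.43 − $21.60 = $1,239.83
Federal withholding: $1,239.83 × 0.15 = $185.97
Municipal income tax: $1,239.83 × 0.015 = $18.60
State income tax: $1,239.83 × 0.07 = $86.79
PFL insurance: $1,261.43 × 0.015 = $18.92
State unemployment insurance (employee share): $1,261.43 × 0.0075 = $9.46
Social Security (OASDI): $1,261.43 × 0.0425 = $53.61
AD&D insurance premium: $109.36
(Employer's $441.60 toward AD&D insurance premium is not withheld from the employee.)
Total deductions = $21.60 + $185.97 + $18.60 + $86.79 + $18.92 + $9.46 + $53.61 + $109.36 = $504.31
Net pay = $1,261.43 − $504.31 = $757.12

$757.12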